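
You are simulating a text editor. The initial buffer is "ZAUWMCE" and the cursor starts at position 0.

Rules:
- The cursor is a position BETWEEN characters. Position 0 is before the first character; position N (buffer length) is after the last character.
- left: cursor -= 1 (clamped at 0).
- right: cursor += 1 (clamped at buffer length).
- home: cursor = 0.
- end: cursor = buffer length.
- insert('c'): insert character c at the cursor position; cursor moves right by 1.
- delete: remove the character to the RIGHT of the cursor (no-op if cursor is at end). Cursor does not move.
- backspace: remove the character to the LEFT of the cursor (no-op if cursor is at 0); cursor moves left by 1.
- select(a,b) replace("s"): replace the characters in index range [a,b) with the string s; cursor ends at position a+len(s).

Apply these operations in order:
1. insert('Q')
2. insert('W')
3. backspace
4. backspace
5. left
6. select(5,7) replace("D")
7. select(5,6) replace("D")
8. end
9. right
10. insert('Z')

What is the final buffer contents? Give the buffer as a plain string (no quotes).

After op 1 (insert('Q')): buf='QZAUWMCE' cursor=1
After op 2 (insert('W')): buf='QWZAUWMCE' cursor=2
After op 3 (backspace): buf='QZAUWMCE' cursor=1
After op 4 (backspace): buf='ZAUWMCE' cursor=0
After op 5 (left): buf='ZAUWMCE' cursor=0
After op 6 (select(5,7) replace("D")): buf='ZAUWMD' cursor=6
After op 7 (select(5,6) replace("D")): buf='ZAUWMD' cursor=6
After op 8 (end): buf='ZAUWMD' cursor=6
After op 9 (right): buf='ZAUWMD' cursor=6
After op 10 (insert('Z')): buf='ZAUWMDZ' cursor=7

Answer: ZAUWMDZ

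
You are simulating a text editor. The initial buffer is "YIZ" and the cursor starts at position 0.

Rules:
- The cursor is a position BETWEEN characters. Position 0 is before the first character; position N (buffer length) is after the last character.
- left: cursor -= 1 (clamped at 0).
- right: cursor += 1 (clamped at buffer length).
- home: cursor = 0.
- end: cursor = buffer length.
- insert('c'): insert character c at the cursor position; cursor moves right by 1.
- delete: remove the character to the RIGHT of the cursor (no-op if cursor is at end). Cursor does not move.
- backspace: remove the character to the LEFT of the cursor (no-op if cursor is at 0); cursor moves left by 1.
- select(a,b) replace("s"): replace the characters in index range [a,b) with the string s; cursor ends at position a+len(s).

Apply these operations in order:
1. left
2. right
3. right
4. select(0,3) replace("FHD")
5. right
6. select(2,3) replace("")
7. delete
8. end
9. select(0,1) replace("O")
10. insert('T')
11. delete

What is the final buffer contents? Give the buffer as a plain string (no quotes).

After op 1 (left): buf='YIZ' cursor=0
After op 2 (right): buf='YIZ' cursor=1
After op 3 (right): buf='YIZ' cursor=2
After op 4 (select(0,3) replace("FHD")): buf='FHD' cursor=3
After op 5 (right): buf='FHD' cursor=3
After op 6 (select(2,3) replace("")): buf='FH' cursor=2
After op 7 (delete): buf='FH' cursor=2
After op 8 (end): buf='FH' cursor=2
After op 9 (select(0,1) replace("O")): buf='OH' cursor=1
After op 10 (insert('T')): buf='OTH' cursor=2
After op 11 (delete): buf='OT' cursor=2

Answer: OT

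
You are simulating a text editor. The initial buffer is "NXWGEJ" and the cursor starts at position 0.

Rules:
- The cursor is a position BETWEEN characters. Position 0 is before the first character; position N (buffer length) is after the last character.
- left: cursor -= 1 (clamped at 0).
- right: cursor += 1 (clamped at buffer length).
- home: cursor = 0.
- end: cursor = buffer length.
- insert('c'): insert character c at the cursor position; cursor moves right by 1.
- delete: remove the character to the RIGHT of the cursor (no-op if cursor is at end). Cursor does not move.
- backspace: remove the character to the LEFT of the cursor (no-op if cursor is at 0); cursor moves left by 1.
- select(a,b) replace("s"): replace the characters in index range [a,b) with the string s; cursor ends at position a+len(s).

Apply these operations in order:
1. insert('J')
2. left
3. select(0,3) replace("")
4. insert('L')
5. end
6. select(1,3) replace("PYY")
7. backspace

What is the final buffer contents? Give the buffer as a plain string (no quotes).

Answer: LPYEJ

Derivation:
After op 1 (insert('J')): buf='JNXWGEJ' cursor=1
After op 2 (left): buf='JNXWGEJ' cursor=0
After op 3 (select(0,3) replace("")): buf='WGEJ' cursor=0
After op 4 (insert('L')): buf='LWGEJ' cursor=1
After op 5 (end): buf='LWGEJ' cursor=5
After op 6 (select(1,3) replace("PYY")): buf='LPYYEJ' cursor=4
After op 7 (backspace): buf='LPYEJ' cursor=3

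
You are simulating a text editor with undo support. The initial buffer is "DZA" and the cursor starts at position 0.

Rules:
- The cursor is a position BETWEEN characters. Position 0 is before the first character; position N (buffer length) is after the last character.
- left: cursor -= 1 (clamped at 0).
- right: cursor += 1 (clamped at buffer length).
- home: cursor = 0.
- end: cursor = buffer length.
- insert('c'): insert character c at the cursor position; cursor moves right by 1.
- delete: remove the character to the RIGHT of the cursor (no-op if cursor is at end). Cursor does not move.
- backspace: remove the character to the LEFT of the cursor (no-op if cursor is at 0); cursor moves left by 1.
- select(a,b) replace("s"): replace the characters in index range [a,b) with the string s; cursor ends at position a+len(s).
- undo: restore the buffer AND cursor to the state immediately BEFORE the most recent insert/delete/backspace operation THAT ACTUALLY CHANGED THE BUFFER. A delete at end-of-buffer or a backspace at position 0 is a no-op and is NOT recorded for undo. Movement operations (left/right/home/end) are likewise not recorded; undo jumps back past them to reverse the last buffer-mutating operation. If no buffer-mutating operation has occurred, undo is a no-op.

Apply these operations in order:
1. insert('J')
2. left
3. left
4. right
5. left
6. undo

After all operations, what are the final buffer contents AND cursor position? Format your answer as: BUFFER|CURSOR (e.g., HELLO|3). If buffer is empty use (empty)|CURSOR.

Answer: DZA|0

Derivation:
After op 1 (insert('J')): buf='JDZA' cursor=1
After op 2 (left): buf='JDZA' cursor=0
After op 3 (left): buf='JDZA' cursor=0
After op 4 (right): buf='JDZA' cursor=1
After op 5 (left): buf='JDZA' cursor=0
After op 6 (undo): buf='DZA' cursor=0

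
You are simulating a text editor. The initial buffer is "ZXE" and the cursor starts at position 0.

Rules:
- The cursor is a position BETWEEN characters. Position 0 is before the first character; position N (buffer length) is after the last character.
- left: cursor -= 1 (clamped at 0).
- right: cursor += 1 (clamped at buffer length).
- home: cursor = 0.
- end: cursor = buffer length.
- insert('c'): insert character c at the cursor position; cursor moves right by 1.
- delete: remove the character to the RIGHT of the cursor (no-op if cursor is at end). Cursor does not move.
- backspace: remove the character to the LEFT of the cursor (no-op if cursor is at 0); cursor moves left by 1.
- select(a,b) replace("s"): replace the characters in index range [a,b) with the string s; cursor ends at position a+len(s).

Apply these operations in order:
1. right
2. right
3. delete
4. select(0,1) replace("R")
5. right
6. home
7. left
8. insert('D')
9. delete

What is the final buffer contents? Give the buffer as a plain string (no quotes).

Answer: DX

Derivation:
After op 1 (right): buf='ZXE' cursor=1
After op 2 (right): buf='ZXE' cursor=2
After op 3 (delete): buf='ZX' cursor=2
After op 4 (select(0,1) replace("R")): buf='RX' cursor=1
After op 5 (right): buf='RX' cursor=2
After op 6 (home): buf='RX' cursor=0
After op 7 (left): buf='RX' cursor=0
After op 8 (insert('D')): buf='DRX' cursor=1
After op 9 (delete): buf='DX' cursor=1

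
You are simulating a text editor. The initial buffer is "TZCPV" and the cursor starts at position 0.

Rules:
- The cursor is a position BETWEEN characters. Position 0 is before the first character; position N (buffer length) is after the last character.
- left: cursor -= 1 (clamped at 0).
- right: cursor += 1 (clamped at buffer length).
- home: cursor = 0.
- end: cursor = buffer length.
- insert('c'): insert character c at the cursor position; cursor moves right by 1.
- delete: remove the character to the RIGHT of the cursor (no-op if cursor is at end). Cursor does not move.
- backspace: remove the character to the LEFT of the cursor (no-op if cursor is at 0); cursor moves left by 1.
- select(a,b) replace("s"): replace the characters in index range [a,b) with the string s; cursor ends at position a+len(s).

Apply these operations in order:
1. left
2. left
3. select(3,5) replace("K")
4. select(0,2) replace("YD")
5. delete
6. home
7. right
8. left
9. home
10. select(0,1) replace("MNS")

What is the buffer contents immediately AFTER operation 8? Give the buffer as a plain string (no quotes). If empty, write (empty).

After op 1 (left): buf='TZCPV' cursor=0
After op 2 (left): buf='TZCPV' cursor=0
After op 3 (select(3,5) replace("K")): buf='TZCK' cursor=4
After op 4 (select(0,2) replace("YD")): buf='YDCK' cursor=2
After op 5 (delete): buf='YDK' cursor=2
After op 6 (home): buf='YDK' cursor=0
After op 7 (right): buf='YDK' cursor=1
After op 8 (left): buf='YDK' cursor=0

Answer: YDK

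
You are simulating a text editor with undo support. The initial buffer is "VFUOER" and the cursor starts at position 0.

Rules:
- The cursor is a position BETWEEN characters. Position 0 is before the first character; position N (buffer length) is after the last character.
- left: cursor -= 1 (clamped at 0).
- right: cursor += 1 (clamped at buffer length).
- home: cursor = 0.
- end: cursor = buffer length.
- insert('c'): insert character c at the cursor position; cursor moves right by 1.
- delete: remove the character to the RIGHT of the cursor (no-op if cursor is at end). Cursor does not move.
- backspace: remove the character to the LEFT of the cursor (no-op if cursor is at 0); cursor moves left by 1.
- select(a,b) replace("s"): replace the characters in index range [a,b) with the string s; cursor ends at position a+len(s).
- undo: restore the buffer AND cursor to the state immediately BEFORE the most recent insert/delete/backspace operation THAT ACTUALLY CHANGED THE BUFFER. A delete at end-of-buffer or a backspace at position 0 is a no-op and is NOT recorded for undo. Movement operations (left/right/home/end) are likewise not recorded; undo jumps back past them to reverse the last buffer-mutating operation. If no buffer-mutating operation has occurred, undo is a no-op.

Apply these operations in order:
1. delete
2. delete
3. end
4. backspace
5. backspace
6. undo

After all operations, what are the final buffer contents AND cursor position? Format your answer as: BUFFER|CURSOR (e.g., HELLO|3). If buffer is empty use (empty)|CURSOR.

Answer: UOE|3

Derivation:
After op 1 (delete): buf='FUOER' cursor=0
After op 2 (delete): buf='UOER' cursor=0
After op 3 (end): buf='UOER' cursor=4
After op 4 (backspace): buf='UOE' cursor=3
After op 5 (backspace): buf='UO' cursor=2
After op 6 (undo): buf='UOE' cursor=3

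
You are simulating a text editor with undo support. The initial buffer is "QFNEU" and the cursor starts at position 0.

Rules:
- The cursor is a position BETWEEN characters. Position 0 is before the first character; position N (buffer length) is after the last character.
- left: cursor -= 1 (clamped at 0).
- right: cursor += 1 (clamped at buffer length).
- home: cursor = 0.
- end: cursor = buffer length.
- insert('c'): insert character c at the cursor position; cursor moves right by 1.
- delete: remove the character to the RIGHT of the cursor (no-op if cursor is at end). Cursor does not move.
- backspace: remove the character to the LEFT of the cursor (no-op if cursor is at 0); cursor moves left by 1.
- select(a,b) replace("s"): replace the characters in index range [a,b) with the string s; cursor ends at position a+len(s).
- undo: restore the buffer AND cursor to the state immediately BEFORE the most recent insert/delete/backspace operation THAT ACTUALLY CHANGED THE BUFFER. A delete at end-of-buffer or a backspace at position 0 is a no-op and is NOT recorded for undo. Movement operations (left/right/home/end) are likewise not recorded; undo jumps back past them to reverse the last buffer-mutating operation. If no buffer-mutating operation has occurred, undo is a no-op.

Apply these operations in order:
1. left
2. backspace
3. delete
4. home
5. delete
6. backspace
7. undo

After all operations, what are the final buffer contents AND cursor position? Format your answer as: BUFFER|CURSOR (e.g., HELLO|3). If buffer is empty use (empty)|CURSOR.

Answer: FNEU|0

Derivation:
After op 1 (left): buf='QFNEU' cursor=0
After op 2 (backspace): buf='QFNEU' cursor=0
After op 3 (delete): buf='FNEU' cursor=0
After op 4 (home): buf='FNEU' cursor=0
After op 5 (delete): buf='NEU' cursor=0
After op 6 (backspace): buf='NEU' cursor=0
After op 7 (undo): buf='FNEU' cursor=0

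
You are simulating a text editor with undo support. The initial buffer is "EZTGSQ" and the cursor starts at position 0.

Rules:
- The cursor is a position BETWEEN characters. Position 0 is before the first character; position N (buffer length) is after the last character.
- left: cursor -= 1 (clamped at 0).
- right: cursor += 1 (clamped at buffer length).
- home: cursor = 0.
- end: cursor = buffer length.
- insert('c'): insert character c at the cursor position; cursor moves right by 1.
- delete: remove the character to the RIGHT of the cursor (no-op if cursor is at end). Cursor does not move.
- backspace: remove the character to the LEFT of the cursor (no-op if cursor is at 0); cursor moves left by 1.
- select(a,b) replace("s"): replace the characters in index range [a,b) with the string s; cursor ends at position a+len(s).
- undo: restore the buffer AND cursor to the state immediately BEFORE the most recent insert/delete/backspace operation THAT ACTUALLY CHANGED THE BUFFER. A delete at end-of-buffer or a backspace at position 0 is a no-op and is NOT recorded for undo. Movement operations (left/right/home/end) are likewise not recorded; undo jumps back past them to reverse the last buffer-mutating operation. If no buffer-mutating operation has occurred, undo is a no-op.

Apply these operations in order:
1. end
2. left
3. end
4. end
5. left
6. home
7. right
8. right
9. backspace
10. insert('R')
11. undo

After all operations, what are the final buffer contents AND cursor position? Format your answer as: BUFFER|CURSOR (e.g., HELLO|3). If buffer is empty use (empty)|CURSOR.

After op 1 (end): buf='EZTGSQ' cursor=6
After op 2 (left): buf='EZTGSQ' cursor=5
After op 3 (end): buf='EZTGSQ' cursor=6
After op 4 (end): buf='EZTGSQ' cursor=6
After op 5 (left): buf='EZTGSQ' cursor=5
After op 6 (home): buf='EZTGSQ' cursor=0
After op 7 (right): buf='EZTGSQ' cursor=1
After op 8 (right): buf='EZTGSQ' cursor=2
After op 9 (backspace): buf='ETGSQ' cursor=1
After op 10 (insert('R')): buf='ERTGSQ' cursor=2
After op 11 (undo): buf='ETGSQ' cursor=1

Answer: ETGSQ|1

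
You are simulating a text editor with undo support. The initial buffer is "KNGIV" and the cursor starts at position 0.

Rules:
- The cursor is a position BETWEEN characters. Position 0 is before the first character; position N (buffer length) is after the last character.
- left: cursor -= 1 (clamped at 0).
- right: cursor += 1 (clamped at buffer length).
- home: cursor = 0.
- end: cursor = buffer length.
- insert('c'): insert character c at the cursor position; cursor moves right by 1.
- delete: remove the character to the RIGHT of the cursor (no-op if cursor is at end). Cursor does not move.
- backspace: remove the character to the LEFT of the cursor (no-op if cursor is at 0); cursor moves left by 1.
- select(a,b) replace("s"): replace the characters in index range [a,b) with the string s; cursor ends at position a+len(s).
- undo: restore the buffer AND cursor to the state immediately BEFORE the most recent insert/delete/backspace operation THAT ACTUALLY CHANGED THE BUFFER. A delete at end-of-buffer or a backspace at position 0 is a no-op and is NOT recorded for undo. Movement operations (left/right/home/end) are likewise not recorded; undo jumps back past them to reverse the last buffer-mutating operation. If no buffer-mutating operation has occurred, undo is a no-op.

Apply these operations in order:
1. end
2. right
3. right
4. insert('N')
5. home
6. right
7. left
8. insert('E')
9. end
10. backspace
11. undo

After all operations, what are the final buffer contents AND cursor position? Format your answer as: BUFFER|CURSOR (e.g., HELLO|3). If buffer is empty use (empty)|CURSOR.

After op 1 (end): buf='KNGIV' cursor=5
After op 2 (right): buf='KNGIV' cursor=5
After op 3 (right): buf='KNGIV' cursor=5
After op 4 (insert('N')): buf='KNGIVN' cursor=6
After op 5 (home): buf='KNGIVN' cursor=0
After op 6 (right): buf='KNGIVN' cursor=1
After op 7 (left): buf='KNGIVN' cursor=0
After op 8 (insert('E')): buf='EKNGIVN' cursor=1
After op 9 (end): buf='EKNGIVN' cursor=7
After op 10 (backspace): buf='EKNGIV' cursor=6
After op 11 (undo): buf='EKNGIVN' cursor=7

Answer: EKNGIVN|7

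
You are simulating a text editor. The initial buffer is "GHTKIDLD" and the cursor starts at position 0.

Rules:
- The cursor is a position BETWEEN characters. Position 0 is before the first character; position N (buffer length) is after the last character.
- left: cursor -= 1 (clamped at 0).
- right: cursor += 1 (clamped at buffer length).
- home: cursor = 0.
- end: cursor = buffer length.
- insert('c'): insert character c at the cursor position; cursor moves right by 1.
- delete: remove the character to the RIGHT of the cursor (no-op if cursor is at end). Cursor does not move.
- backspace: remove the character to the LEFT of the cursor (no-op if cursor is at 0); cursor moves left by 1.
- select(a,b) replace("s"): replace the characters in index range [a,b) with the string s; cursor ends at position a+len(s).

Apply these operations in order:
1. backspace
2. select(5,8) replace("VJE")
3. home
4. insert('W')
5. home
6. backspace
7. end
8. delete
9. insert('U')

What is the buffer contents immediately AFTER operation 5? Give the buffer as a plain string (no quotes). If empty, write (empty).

After op 1 (backspace): buf='GHTKIDLD' cursor=0
After op 2 (select(5,8) replace("VJE")): buf='GHTKIVJE' cursor=8
After op 3 (home): buf='GHTKIVJE' cursor=0
After op 4 (insert('W')): buf='WGHTKIVJE' cursor=1
After op 5 (home): buf='WGHTKIVJE' cursor=0

Answer: WGHTKIVJE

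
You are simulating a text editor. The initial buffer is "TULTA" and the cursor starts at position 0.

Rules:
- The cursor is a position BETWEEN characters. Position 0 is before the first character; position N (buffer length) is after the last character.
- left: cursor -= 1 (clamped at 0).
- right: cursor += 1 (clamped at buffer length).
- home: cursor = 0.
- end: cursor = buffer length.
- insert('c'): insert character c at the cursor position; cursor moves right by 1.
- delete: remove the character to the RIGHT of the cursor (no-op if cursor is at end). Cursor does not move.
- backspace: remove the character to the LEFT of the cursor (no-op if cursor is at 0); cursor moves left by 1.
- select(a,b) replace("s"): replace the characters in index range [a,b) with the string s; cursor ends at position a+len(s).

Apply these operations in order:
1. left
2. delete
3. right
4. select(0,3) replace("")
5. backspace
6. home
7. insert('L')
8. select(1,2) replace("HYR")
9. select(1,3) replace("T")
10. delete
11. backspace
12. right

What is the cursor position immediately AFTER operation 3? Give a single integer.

After op 1 (left): buf='TULTA' cursor=0
After op 2 (delete): buf='ULTA' cursor=0
After op 3 (right): buf='ULTA' cursor=1

Answer: 1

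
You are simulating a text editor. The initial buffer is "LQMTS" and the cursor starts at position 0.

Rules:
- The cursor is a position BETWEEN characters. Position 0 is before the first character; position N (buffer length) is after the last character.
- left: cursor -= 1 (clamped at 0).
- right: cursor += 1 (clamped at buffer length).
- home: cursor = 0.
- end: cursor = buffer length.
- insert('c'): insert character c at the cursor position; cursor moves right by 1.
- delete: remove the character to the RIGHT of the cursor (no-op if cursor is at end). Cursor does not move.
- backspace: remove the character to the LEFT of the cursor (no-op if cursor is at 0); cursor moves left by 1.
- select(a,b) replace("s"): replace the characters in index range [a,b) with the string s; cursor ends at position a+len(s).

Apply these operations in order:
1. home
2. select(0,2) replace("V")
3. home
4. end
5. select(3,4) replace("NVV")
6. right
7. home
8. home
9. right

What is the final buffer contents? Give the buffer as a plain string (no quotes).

After op 1 (home): buf='LQMTS' cursor=0
After op 2 (select(0,2) replace("V")): buf='VMTS' cursor=1
After op 3 (home): buf='VMTS' cursor=0
After op 4 (end): buf='VMTS' cursor=4
After op 5 (select(3,4) replace("NVV")): buf='VMTNVV' cursor=6
After op 6 (right): buf='VMTNVV' cursor=6
After op 7 (home): buf='VMTNVV' cursor=0
After op 8 (home): buf='VMTNVV' cursor=0
After op 9 (right): buf='VMTNVV' cursor=1

Answer: VMTNVV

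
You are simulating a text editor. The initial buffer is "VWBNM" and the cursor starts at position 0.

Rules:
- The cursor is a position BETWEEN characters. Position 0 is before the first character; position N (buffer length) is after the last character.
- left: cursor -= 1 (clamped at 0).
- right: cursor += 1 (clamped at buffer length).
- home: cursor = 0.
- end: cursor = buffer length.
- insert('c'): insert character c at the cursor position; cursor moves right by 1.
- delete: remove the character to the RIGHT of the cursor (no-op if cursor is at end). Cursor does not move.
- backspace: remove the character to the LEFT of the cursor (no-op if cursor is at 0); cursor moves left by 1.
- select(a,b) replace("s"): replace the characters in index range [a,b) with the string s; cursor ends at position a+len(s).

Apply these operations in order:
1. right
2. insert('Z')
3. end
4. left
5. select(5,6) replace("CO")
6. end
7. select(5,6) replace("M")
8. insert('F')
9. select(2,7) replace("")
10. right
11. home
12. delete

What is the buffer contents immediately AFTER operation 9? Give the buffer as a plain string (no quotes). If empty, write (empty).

Answer: VZO

Derivation:
After op 1 (right): buf='VWBNM' cursor=1
After op 2 (insert('Z')): buf='VZWBNM' cursor=2
After op 3 (end): buf='VZWBNM' cursor=6
After op 4 (left): buf='VZWBNM' cursor=5
After op 5 (select(5,6) replace("CO")): buf='VZWBNCO' cursor=7
After op 6 (end): buf='VZWBNCO' cursor=7
After op 7 (select(5,6) replace("M")): buf='VZWBNMO' cursor=6
After op 8 (insert('F')): buf='VZWBNMFO' cursor=7
After op 9 (select(2,7) replace("")): buf='VZO' cursor=2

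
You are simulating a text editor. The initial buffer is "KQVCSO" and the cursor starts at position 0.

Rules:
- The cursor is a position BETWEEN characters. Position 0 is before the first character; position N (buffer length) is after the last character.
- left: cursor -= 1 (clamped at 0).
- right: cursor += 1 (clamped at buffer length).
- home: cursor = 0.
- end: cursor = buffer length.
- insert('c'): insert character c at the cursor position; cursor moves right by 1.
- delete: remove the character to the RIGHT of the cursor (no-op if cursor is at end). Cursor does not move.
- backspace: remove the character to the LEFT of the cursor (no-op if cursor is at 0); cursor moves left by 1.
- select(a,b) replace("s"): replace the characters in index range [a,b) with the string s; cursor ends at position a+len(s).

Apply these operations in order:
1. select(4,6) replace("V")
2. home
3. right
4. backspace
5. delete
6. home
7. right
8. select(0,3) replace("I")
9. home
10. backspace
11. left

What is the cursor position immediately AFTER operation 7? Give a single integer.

Answer: 1

Derivation:
After op 1 (select(4,6) replace("V")): buf='KQVCV' cursor=5
After op 2 (home): buf='KQVCV' cursor=0
After op 3 (right): buf='KQVCV' cursor=1
After op 4 (backspace): buf='QVCV' cursor=0
After op 5 (delete): buf='VCV' cursor=0
After op 6 (home): buf='VCV' cursor=0
After op 7 (right): buf='VCV' cursor=1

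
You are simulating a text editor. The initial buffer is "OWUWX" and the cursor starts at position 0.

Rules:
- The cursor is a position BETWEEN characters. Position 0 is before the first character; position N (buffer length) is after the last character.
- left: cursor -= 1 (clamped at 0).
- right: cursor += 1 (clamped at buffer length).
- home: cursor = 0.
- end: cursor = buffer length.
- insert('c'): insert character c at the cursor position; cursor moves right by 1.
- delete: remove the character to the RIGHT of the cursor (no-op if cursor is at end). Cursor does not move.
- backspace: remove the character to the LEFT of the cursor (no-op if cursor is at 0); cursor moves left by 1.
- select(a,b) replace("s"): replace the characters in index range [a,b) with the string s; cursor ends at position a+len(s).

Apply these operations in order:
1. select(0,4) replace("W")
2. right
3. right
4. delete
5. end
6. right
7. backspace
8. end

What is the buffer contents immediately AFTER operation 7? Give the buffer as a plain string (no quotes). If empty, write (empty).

After op 1 (select(0,4) replace("W")): buf='WX' cursor=1
After op 2 (right): buf='WX' cursor=2
After op 3 (right): buf='WX' cursor=2
After op 4 (delete): buf='WX' cursor=2
After op 5 (end): buf='WX' cursor=2
After op 6 (right): buf='WX' cursor=2
After op 7 (backspace): buf='W' cursor=1

Answer: W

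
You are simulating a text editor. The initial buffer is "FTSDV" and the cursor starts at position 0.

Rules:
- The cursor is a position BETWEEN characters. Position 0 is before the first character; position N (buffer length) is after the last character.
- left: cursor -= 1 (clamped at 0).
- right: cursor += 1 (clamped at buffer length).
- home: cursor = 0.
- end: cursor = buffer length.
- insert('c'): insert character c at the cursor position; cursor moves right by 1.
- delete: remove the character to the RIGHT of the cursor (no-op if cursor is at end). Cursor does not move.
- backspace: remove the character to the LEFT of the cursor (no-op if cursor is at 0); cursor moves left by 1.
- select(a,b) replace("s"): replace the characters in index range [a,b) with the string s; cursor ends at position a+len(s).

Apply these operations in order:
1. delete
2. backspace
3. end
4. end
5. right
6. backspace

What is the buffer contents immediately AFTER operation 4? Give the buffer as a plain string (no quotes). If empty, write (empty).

After op 1 (delete): buf='TSDV' cursor=0
After op 2 (backspace): buf='TSDV' cursor=0
After op 3 (end): buf='TSDV' cursor=4
After op 4 (end): buf='TSDV' cursor=4

Answer: TSDV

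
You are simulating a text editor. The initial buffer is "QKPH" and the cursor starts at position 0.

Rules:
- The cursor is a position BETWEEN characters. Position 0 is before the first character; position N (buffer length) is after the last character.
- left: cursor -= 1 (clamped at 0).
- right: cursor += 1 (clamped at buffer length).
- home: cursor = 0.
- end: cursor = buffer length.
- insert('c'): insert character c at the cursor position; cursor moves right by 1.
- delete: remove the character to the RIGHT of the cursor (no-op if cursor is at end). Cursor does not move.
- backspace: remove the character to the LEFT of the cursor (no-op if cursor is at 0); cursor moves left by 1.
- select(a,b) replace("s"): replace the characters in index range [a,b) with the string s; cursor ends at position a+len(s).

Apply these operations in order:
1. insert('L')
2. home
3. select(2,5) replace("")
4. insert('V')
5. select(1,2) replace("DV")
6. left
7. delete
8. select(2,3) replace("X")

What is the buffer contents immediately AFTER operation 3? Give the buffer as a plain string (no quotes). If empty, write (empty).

After op 1 (insert('L')): buf='LQKPH' cursor=1
After op 2 (home): buf='LQKPH' cursor=0
After op 3 (select(2,5) replace("")): buf='LQ' cursor=2

Answer: LQ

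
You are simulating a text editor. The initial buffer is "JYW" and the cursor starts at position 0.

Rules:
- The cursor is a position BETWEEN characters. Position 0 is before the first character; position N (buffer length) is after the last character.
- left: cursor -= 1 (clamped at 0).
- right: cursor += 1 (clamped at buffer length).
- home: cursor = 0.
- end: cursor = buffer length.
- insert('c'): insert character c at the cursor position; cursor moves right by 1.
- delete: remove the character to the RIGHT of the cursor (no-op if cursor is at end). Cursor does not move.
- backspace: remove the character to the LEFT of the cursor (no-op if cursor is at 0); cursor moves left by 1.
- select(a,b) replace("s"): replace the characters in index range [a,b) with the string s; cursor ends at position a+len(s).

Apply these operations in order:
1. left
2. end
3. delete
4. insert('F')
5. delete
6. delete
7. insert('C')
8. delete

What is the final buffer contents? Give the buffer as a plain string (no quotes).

Answer: JYWFC

Derivation:
After op 1 (left): buf='JYW' cursor=0
After op 2 (end): buf='JYW' cursor=3
After op 3 (delete): buf='JYW' cursor=3
After op 4 (insert('F')): buf='JYWF' cursor=4
After op 5 (delete): buf='JYWF' cursor=4
After op 6 (delete): buf='JYWF' cursor=4
After op 7 (insert('C')): buf='JYWFC' cursor=5
After op 8 (delete): buf='JYWFC' cursor=5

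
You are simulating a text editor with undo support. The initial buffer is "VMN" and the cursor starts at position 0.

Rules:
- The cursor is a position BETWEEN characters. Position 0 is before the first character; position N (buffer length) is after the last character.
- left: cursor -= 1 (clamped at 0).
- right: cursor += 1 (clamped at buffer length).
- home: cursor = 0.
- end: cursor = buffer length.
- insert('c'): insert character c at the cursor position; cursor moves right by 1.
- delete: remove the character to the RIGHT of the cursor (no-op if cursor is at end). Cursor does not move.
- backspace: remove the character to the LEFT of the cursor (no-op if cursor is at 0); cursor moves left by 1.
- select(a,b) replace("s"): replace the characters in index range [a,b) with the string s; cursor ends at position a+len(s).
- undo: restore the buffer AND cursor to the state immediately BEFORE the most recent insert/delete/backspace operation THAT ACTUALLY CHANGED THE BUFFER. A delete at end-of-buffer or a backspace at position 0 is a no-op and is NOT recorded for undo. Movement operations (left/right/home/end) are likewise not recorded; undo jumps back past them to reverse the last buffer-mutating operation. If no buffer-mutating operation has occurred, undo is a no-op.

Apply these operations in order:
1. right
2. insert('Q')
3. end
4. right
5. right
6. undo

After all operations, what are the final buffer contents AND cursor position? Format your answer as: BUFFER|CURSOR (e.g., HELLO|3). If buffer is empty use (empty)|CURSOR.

Answer: VMN|1

Derivation:
After op 1 (right): buf='VMN' cursor=1
After op 2 (insert('Q')): buf='VQMN' cursor=2
After op 3 (end): buf='VQMN' cursor=4
After op 4 (right): buf='VQMN' cursor=4
After op 5 (right): buf='VQMN' cursor=4
After op 6 (undo): buf='VMN' cursor=1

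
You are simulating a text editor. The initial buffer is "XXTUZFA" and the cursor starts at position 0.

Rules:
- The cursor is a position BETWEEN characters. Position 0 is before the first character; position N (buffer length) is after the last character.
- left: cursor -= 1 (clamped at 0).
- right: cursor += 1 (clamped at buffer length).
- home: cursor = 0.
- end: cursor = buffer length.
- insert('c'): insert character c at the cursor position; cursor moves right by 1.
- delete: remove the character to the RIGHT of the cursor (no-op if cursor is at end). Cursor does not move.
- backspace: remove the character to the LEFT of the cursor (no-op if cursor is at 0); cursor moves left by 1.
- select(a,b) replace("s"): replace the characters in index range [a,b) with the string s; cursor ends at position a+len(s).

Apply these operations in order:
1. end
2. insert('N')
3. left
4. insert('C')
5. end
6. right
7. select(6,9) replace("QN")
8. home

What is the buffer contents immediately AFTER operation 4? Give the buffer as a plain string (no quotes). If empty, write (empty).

Answer: XXTUZFACN

Derivation:
After op 1 (end): buf='XXTUZFA' cursor=7
After op 2 (insert('N')): buf='XXTUZFAN' cursor=8
After op 3 (left): buf='XXTUZFAN' cursor=7
After op 4 (insert('C')): buf='XXTUZFACN' cursor=8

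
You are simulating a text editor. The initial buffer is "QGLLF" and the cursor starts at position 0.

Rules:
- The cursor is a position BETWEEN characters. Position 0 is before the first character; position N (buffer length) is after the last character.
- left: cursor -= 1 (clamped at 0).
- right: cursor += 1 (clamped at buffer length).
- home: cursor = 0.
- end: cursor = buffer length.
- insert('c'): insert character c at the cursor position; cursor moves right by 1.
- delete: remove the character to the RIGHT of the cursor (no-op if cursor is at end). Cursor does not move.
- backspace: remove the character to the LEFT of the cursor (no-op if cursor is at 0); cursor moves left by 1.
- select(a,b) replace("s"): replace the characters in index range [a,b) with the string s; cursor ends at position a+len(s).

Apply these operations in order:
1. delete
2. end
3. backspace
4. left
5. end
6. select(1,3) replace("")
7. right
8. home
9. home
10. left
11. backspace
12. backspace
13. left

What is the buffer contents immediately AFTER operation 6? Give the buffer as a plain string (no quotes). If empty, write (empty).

Answer: G

Derivation:
After op 1 (delete): buf='GLLF' cursor=0
After op 2 (end): buf='GLLF' cursor=4
After op 3 (backspace): buf='GLL' cursor=3
After op 4 (left): buf='GLL' cursor=2
After op 5 (end): buf='GLL' cursor=3
After op 6 (select(1,3) replace("")): buf='G' cursor=1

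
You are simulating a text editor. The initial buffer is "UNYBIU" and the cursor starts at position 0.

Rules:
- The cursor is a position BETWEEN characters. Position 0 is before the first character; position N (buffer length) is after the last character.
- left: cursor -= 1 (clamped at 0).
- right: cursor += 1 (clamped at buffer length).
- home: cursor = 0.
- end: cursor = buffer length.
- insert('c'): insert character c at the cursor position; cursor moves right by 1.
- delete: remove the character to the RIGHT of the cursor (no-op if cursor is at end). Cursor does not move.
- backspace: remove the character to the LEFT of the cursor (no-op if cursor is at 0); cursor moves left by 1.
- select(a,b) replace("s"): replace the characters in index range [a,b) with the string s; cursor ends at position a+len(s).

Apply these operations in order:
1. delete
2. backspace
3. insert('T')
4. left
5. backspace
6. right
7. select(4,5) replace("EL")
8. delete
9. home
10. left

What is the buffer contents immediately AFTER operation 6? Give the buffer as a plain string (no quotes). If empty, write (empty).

Answer: TNYBIU

Derivation:
After op 1 (delete): buf='NYBIU' cursor=0
After op 2 (backspace): buf='NYBIU' cursor=0
After op 3 (insert('T')): buf='TNYBIU' cursor=1
After op 4 (left): buf='TNYBIU' cursor=0
After op 5 (backspace): buf='TNYBIU' cursor=0
After op 6 (right): buf='TNYBIU' cursor=1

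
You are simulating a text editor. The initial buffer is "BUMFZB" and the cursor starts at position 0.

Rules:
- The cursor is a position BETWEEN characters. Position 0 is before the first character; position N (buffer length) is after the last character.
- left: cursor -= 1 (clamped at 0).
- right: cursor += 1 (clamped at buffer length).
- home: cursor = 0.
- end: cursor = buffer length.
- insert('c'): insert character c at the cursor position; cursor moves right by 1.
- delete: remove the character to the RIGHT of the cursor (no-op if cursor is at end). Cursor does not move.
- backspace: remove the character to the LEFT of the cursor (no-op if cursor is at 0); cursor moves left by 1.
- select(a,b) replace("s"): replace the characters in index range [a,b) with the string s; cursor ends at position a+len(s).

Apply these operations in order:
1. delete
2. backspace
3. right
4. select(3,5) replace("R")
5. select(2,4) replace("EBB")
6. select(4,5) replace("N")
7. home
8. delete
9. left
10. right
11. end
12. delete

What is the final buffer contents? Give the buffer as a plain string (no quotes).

Answer: MEBN

Derivation:
After op 1 (delete): buf='UMFZB' cursor=0
After op 2 (backspace): buf='UMFZB' cursor=0
After op 3 (right): buf='UMFZB' cursor=1
After op 4 (select(3,5) replace("R")): buf='UMFR' cursor=4
After op 5 (select(2,4) replace("EBB")): buf='UMEBB' cursor=5
After op 6 (select(4,5) replace("N")): buf='UMEBN' cursor=5
After op 7 (home): buf='UMEBN' cursor=0
After op 8 (delete): buf='MEBN' cursor=0
After op 9 (left): buf='MEBN' cursor=0
After op 10 (right): buf='MEBN' cursor=1
After op 11 (end): buf='MEBN' cursor=4
After op 12 (delete): buf='MEBN' cursor=4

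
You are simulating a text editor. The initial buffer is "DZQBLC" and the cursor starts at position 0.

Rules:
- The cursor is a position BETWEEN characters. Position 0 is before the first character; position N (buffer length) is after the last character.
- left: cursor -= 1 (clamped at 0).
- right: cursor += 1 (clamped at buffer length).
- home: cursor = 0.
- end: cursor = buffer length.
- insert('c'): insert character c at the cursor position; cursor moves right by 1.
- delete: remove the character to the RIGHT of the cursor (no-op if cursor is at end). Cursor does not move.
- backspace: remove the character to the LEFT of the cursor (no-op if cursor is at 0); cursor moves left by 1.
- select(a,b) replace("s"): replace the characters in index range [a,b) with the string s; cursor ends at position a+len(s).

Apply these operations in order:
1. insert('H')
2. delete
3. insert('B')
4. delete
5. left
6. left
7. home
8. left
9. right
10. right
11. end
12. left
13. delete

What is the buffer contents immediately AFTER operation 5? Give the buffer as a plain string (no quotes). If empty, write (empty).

Answer: HBQBLC

Derivation:
After op 1 (insert('H')): buf='HDZQBLC' cursor=1
After op 2 (delete): buf='HZQBLC' cursor=1
After op 3 (insert('B')): buf='HBZQBLC' cursor=2
After op 4 (delete): buf='HBQBLC' cursor=2
After op 5 (left): buf='HBQBLC' cursor=1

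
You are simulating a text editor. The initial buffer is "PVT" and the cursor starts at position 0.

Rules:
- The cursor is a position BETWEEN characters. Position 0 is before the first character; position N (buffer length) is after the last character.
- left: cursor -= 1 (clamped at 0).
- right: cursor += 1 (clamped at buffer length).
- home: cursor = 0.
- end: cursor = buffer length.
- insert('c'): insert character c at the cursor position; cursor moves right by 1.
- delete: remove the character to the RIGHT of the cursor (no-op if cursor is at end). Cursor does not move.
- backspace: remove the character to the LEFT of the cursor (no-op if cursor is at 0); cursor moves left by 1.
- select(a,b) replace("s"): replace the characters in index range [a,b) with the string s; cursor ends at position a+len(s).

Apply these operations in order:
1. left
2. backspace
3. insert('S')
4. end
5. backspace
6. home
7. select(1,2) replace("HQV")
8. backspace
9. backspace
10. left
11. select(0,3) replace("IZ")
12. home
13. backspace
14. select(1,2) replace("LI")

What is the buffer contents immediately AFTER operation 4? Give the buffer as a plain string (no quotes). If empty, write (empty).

Answer: SPVT

Derivation:
After op 1 (left): buf='PVT' cursor=0
After op 2 (backspace): buf='PVT' cursor=0
After op 3 (insert('S')): buf='SPVT' cursor=1
After op 4 (end): buf='SPVT' cursor=4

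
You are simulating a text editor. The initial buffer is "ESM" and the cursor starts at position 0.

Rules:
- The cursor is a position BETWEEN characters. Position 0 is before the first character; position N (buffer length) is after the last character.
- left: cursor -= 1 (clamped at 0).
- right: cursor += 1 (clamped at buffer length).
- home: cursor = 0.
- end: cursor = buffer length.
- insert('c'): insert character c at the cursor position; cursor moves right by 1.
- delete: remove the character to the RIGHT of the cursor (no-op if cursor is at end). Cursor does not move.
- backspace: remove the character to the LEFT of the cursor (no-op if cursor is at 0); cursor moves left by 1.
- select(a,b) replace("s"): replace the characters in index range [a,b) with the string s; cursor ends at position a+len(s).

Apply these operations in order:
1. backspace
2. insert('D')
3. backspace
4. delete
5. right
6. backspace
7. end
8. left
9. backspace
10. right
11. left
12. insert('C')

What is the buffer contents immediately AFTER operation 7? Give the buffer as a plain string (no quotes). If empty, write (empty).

Answer: M

Derivation:
After op 1 (backspace): buf='ESM' cursor=0
After op 2 (insert('D')): buf='DESM' cursor=1
After op 3 (backspace): buf='ESM' cursor=0
After op 4 (delete): buf='SM' cursor=0
After op 5 (right): buf='SM' cursor=1
After op 6 (backspace): buf='M' cursor=0
After op 7 (end): buf='M' cursor=1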